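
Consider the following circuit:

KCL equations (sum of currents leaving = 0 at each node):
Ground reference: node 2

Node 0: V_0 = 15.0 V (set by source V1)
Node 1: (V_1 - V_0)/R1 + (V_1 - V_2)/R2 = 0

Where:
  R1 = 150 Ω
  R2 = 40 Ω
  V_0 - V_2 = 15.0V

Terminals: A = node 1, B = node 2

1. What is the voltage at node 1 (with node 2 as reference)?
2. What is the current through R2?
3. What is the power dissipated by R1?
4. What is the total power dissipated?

Nodal analysis, taking node 2 as the 0 V reference.
Source V1 fixes V_0 = 15 V.
KCL at each unknown node (sum of currents leaving = 0; resistances in Ω):
  Node 1: (V_1 - 15)/150 + (V_1 - 0)/40 = 0
Collecting terms: 0.03167 × V_1 = 0.1  =>  V_1 = 3.158 V
Part 1:
  Read off the nodal solution: V_1 = 3.158 V
Part 2:
  I_R2 = (V_1 - V_2)/R2 = (3.158 - 0)/40 = 0.07895 A
  Magnitude: I_R2 = 0.07895 A
Part 3:
  I_R1 = (V_0 - V_1)/R1 = (15 - 3.158)/150 = 0.07895 A
  P_R1 = I_R1² × R1 = (0.07895)² × 150 = 0.9349 W
Part 4:
  Power in each resistor, P = (ΔV)²/R:
    P_R1 = (15 - 3.158)²/150 = 0.9349 W
    P_R2 = (3.158 - 0)²/40 = 0.2493 W
  P_total = P_R1 + P_R2 = 1.184 W

Final answers:
1. V_1 = 3.158 V
2. I_R2 = 0.07895 A
3. P_R1 = 0.9349 W
4. P_total = 1.184 W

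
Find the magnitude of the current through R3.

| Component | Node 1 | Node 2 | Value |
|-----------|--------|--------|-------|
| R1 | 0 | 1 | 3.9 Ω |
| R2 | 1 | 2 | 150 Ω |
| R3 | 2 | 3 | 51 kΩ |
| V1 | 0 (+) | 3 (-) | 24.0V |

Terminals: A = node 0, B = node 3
Nodal analysis, taking node 3 as the 0 V reference.
Source V1 fixes V_0 = 24 V.
KCL at each unknown node (sum of currents leaving = 0; resistances in Ω):
  Node 1: (V_1 - 24)/3.9 + (V_1 - V_2)/150 = 0
  Node 2: (V_2 - V_1)/150 + (V_2 - 0)/51000 = 0
Collecting terms (coefficients in siemens):
  0.2631·V_1 - 0.006667·V_2 = 6.154
  0.006686·V_2 - 0.006667·V_1 = 0
Determinant D = (0.2631)(0.006686) - (-0.006667)(-0.006667) = 0.001715
V_1 = [(6.154)(0.006686) - (-0.006667)(0)]/D = 24 V
V_2 = [(0.2631)(0) - (6.154)(-0.006667)]/D = 23.93 V
I_R3 = (V_2 - V_3)/R3 = (23.93 - 0)/51000 = 0.0004692 A
|I_R3| = 0.0004692 A

Final answer: |I_R3| = 0.0004692 A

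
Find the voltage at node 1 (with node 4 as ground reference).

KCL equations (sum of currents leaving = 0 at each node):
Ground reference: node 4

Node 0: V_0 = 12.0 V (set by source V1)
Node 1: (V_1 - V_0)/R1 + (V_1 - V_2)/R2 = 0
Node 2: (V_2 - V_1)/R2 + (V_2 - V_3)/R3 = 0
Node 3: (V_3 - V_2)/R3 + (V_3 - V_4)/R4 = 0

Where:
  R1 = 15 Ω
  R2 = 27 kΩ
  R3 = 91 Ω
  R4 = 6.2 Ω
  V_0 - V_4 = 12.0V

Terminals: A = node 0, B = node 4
Nodal analysis, taking node 4 as the 0 V reference.
Source V1 fixes V_0 = 12 V.
KCL at each unknown node (sum of currents leaving = 0; resistances in Ω):
  Node 1: (V_1 - 12)/15 + (V_1 - V_2)/27000 = 0
  Node 2: (V_2 - V_1)/27000 + (V_2 - V_3)/91 = 0
  Node 3: (V_3 - V_2)/91 + (V_3 - 0)/6.2 = 0
Collecting terms (coefficients in siemens):
  0.0667·V_1 - 0.00003704·V_2 = 0.8
  0.01103·V_2 - 0.00003704·V_1 - 0.01099·V_3 = 0
  0.1723·V_3 - 0.01099·V_2 = 0
Solving these 3 simultaneous equations (Gaussian elimination) gives:
  V_1 = 11.99 V, V_2 = 0.04302 V, V_3 = 0.002744 V
The requested potential is V_1 = 11.99 V.

Final answer: V_1 = 11.99 V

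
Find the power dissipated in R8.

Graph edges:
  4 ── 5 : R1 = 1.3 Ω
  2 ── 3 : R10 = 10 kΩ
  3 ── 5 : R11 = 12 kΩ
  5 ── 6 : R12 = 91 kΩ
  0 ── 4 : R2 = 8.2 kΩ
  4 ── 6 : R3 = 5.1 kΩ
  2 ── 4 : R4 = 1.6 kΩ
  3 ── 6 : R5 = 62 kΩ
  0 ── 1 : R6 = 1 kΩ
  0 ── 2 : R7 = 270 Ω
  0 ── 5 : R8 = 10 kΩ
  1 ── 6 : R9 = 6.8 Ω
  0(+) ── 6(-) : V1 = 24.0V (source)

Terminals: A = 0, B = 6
Nodal analysis, taking node 6 as the 0 V reference.
Source V1 fixes V_0 = 24 V.
KCL at each unknown node (sum of currents leaving = 0; resistances in Ω):
  Node 1: (V_1 - 24)/1000 + (V_1 - 0)/6.8 = 0
  Node 2: (V_2 - V_4)/1600 + (V_2 - 24)/270 + (V_2 - V_3)/10000 = 0
  Node 3: (V_3 - 0)/62000 + (V_3 - V_2)/10000 + (V_3 - V_5)/12000 = 0
  Node 4: (V_4 - V_5)/1.3 + (V_4 - 24)/8200 + (V_4 - 0)/5100 + (V_4 - V_2)/1600 = 0
  Node 5: (V_5 - V_4)/1.3 + (V_5 - 24)/10000 + (V_5 - V_3)/12000 + (V_5 - 0)/91000 = 0
Collecting terms (coefficients in siemens):
  0.1481·V_1 = 0.024
  0.004429·V_2 - 0.0001·V_3 - 0.000625·V_4 = 0.08889
  0.0001995·V_3 - 0.0001·V_2 - 0.00008333·V_5 = 0
  0.7702·V_4 - 0.000625·V_2 - 0.7692·V_5 = 0.002927
  0.7694·V_5 - 0.00008333·V_3 - 0.7692·V_4 = 0.0024
Solving these 5 simultaneous equations (Gaussian elimination) gives:
  V_1 = 0.1621 V, V_2 = 23.17 V, V_3 = 19.49 V, V_4 = 18.84 V
  V_5 = 18.84 V
I_R8 = (V_0 - V_5)/R8 = (24 - 18.84)/10000 = 0.0005155 A
P_R8 = I_R8² × R8 = (0.0005155)² × 10000 = 0.002658 W

Final answer: 0.002658 W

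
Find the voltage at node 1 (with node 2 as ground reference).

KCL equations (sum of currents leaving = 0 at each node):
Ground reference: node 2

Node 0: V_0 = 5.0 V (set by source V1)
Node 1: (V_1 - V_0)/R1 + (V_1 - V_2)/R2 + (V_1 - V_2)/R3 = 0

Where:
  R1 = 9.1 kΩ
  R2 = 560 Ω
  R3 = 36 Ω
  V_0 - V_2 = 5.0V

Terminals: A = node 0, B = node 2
Nodal analysis, taking node 2 as the 0 V reference.
Source V1 fixes V_0 = 5 V.
KCL at each unknown node (sum of currents leaving = 0; resistances in Ω):
  Node 1: (V_1 - 5)/9100 + (V_1 - 0)/560 + (V_1 - 0)/36 = 0
Collecting terms: 0.02967 × V_1 = 0.0005495  =>  V_1 = 0.01852 V
The requested potential is V_1 = 0.01852 V.

Final answer: V_1 = 0.01852 V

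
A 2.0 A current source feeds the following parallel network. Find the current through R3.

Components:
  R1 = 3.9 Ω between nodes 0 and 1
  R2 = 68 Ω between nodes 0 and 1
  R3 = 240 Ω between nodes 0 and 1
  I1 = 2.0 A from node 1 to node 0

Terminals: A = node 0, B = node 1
All resistors sit directly between nodes 0 and 1, so they are in parallel and share one voltage V; the full source current 2 A splits among them.
1/R_par = 1/3.9 + 1/68 + 1/240 = 0.2753 S  =>  R_par = 3.633 Ω
V = I × R_par = 2 × 3.633 = 7.265 V
I_R3 = V/R3 = 7.265/240 = 0.03027 A

Final answer: 0.03027 A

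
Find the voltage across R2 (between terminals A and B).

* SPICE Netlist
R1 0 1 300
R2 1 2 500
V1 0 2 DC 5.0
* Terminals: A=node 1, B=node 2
R1 and R2 are in series across V1 (node 0 → node 1 → node 2), and the output A–B is taken across R2, so this is a voltage divider.
Series current: I = V1/(R1 + R2) = 5/(300 + 500) = 5/800 = 0.00625 A
V_R2 = I × R2 = V1 × R2/(R1 + R2) = 5 × 500/800 = 3.125 V

Final answer: 3.125 V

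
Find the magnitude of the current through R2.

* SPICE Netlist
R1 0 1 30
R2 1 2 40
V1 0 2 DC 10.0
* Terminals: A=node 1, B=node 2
Nodal analysis, taking node 2 as the 0 V reference.
Source V1 fixes V_0 = 10 V.
KCL at each unknown node (sum of currents leaving = 0; resistances in Ω):
  Node 1: (V_1 - 10)/30 + (V_1 - 0)/40 = 0
Collecting terms: 0.05833 × V_1 = 0.3333  =>  V_1 = 5.714 V
I_R2 = (V_1 - V_2)/R2 = (5.714 - 0)/40 = 0.1429 A
|I_R2| = 0.1429 A

Final answer: |I_R2| = 0.1429 A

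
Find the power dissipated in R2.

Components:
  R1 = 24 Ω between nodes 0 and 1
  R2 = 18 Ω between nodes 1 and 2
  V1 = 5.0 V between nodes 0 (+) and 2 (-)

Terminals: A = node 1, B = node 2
Nodal analysis, taking node 2 as the 0 V reference.
Source V1 fixes V_0 = 5 V.
KCL at each unknown node (sum of currents leaving = 0; resistances in Ω):
  Node 1: (V_1 - 5)/24 + (V_1 - 0)/18 = 0
Collecting terms: 0.09722 × V_1 = 0.2083  =>  V_1 = 2.143 V
I_R2 = (V_1 - V_2)/R2 = (2.143 - 0)/18 = 0.119 A
P_R2 = I_R2² × R2 = (0.119)² × 18 = 0.2551 W

Final answer: 0.2551 W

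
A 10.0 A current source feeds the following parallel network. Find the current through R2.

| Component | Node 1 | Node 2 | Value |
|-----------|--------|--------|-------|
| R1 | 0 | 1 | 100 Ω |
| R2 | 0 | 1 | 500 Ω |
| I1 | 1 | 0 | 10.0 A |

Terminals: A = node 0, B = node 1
All resistors sit directly between nodes 0 and 1, so they are in parallel and share one voltage V; the full source current 10 A splits among them.
1/R_par = 1/100 + 1/500 = 0.012 S  =>  R_par = 83.33 Ω
V = I × R_par = 10 × 83.33 = 833.3 V
I_R2 = V/R2 = 833.3/500 = 1.667 A

Final answer: 1.667 A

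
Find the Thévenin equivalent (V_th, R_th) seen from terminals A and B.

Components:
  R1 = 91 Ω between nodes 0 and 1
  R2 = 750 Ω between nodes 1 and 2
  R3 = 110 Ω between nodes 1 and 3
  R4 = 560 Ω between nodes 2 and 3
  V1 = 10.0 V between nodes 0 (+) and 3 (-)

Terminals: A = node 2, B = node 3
Step 1 — V_th is the open-circuit voltage V_A - V_B (nothing connected across the terminals).
Nodal analysis, taking node 3 as the 0 V reference.
Source V1 fixes V_0 = 10 V.
KCL at each unknown node (sum of currents leaving = 0; resistances in Ω):
  Node 1: (V_1 - 10)/91 + (V_1 - V_2)/750 + (V_1 - 0)/110 = 0
  Node 2: (V_2 - V_1)/750 + (V_2 - 0)/560 = 0
Collecting terms (coefficients in siemens):
  0.02141·V_1 - 0.001333·V_2 = 0.1099
  0.003119·V_2 - 0.001333·V_1 = 0
Determinant D = (0.02141)(0.003119) - (-0.001333)(-0.001333) = 0.00006501
V_1 = [(0.1099)(0.003119) - (-0.001333)(0)]/D = 5.272 V
V_2 = [(0.02141)(0) - (0.1099)(-0.001333)]/D = 2.254 V
V_th = V_2 - V_3 = 2.254 - 0 = 2.254 V
Step 2 — R_th: zero the source — replace V1 by a short circuit (node 3 merges into node 0) — and find the resistance seen between A (node 2) and B (node 0).
Reduce the network between node 2 (A) and node 0 (B) by series/parallel combination:
  Rp1 = R1 ‖ R3 (parallel, both between nodes 0 and 1) = 1/(1/91 + 1/110) = 49.8 Ω
  Rs1 = R2 + Rp1 (series, joined only at node 1) = 750 + 49.8 = 799.8 Ω
  Rp2 = R4 ‖ Rs1 (parallel, both between nodes 0 and 2) = 1/(1/560 + 1/799.8) = 329.4 Ω
R_th = 329.4 Ω

Final answer: V_th = 2.254 V, R_th = 329.4 Ω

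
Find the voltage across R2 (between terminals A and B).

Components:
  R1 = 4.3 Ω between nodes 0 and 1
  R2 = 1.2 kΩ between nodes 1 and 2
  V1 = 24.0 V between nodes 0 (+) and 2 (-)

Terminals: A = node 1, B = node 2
R1 and R2 are in series across V1 (node 0 → node 1 → node 2), and the output A–B is taken across R2, so this is a voltage divider.
Series current: I = V1/(R1 + R2) = 24/(4.3 + 1200) = 24/1204 = 0.01993 A
V_R2 = I × R2 = V1 × R2/(R1 + R2) = 24 × 1200/1204 = 23.91 V

Final answer: 23.91 V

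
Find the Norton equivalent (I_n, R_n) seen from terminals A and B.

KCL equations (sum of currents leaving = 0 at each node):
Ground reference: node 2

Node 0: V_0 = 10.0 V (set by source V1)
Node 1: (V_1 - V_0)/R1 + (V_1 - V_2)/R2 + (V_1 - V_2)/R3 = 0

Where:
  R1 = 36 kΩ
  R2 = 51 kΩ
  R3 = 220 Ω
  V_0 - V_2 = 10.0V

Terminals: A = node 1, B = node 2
Find the Thévenin equivalent first; then I_n = V_th/R_th and R_n = R_th.
Step 1 — V_th is the open-circuit voltage V_A - V_B (nothing connected across the terminals).
Nodal analysis, taking node 2 as the 0 V reference.
Source V1 fixes V_0 = 10 V.
KCL at each unknown node (sum of currents leaving = 0; resistances in Ω):
  Node 1: (V_1 - 10)/36000 + (V_1 - 0)/51000 + (V_1 - 0)/220 = 0
Collecting terms: 0.004593 × V_1 = 0.0002778  =>  V_1 = 0.06048 V
V_th = V_1 - V_2 = 0.06048 - 0 = 0.06048 V
Step 2 — R_th: zero the source — replace V1 by a short circuit (node 2 merges into node 0) — and find the resistance seen between A (node 1) and B (node 0).
Reduce the network between node 1 (A) and node 0 (B) by series/parallel combination:
  Rp1 = R1 ‖ R2 ‖ R3 (parallel, all between nodes 0 and 1) = 1/(1/36000 + 1/51000 + 1/220) = 217.7 Ω
R_th = 217.7 Ω
I_n = V_th/R_th = 0.06048/217.7 = 0.0002778 A, and R_n = R_th = 217.7 Ω

Final answer: I_n = 0.0002778 A, R_n = 217.7 Ω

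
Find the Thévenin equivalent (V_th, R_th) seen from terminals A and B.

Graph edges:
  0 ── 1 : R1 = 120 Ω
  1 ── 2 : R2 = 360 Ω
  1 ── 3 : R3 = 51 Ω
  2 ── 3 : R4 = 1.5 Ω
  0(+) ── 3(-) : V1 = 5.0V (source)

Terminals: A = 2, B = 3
Step 1 — V_th is the open-circuit voltage V_A - V_B (nothing connected across the terminals).
Nodal analysis, taking node 3 as the 0 V reference.
Source V1 fixes V_0 = 5 V.
KCL at each unknown node (sum of currents leaving = 0; resistances in Ω):
  Node 1: (V_1 - 5)/120 + (V_1 - V_2)/360 + (V_1 - 0)/51 = 0
  Node 2: (V_2 - V_1)/360 + (V_2 - 0)/1.5 = 0
Collecting terms (coefficients in siemens):
  0.03072·V_1 - 0.002778·V_2 = 0.04167
  0.6694·V_2 - 0.002778·V_1 = 0
Determinant D = (0.03072)(0.6694) - (-0.002778)(-0.002778) = 0.02056
V_1 = [(0.04167)(0.6694) - (-0.002778)(0)]/D = 1.357 V
V_2 = [(0.03072)(0) - (0.04167)(-0.002778)]/D = 0.00563 V
V_th = V_2 - V_3 = 0.00563 - 0 = 0.00563 V
Step 2 — R_th: zero the source — replace V1 by a short circuit (node 3 merges into node 0) — and find the resistance seen between A (node 2) and B (node 0).
Reduce the network between node 2 (A) and node 0 (B) by series/parallel combination:
  Rp1 = R1 ‖ R3 (parallel, both between nodes 0 and 1) = 1/(1/120 + 1/51) = 35.79 Ω
  Rs1 = R2 + Rp1 (series, joined only at node 1) = 360 + 35.79 = 395.8 Ω
  Rp2 = R4 ‖ Rs1 (parallel, both between nodes 0 and 2) = 1/(1/1.5 + 1/395.8) = 1.494 Ω
R_th = 1.494 Ω

Final answer: V_th = 0.00563 V, R_th = 1.494 Ω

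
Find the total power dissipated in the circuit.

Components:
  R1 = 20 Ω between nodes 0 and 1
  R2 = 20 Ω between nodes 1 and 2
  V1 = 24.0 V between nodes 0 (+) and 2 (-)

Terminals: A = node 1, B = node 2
Nodal analysis, taking node 2 as the 0 V reference.
Source V1 fixes V_0 = 24 V.
KCL at each unknown node (sum of currents leaving = 0; resistances in Ω):
  Node 1: (V_1 - 24)/20 + (V_1 - 0)/20 = 0
Collecting terms: 0.1 × V_1 = 1.2  =>  V_1 = 12 V
Power in each resistor, P = (ΔV)²/R:
  P_R1 = (24 - 12)²/20 = 7.2 W
  P_R2 = (12 - 0)²/20 = 7.2 W
P_total = P_R1 + P_R2 = 14.4 W

Final answer: 14.4 W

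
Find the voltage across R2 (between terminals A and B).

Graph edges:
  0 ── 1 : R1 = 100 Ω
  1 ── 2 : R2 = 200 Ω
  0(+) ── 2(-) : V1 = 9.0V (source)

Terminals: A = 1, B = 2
R1 and R2 are in series across V1 (node 0 → node 1 → node 2), and the output A–B is taken across R2, so this is a voltage divider.
Series current: I = V1/(R1 + R2) = 9/(100 + 200) = 9/300 = 0.03 A
V_R2 = I × R2 = V1 × R2/(R1 + R2) = 9 × 200/300 = 6 V

Final answer: 6 V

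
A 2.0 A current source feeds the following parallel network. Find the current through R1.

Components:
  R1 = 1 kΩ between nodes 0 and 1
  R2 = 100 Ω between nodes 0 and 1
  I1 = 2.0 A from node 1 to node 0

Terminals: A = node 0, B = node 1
All resistors sit directly between nodes 0 and 1, so they are in parallel and share one voltage V; the full source current 2 A splits among them.
1/R_par = 1/1000 + 1/100 = 0.011 S  =>  R_par = 90.91 Ω
V = I × R_par = 2 × 90.91 = 181.8 V
I_R1 = V/R1 = 181.8/1000 = 0.1818 A

Final answer: 0.1818 A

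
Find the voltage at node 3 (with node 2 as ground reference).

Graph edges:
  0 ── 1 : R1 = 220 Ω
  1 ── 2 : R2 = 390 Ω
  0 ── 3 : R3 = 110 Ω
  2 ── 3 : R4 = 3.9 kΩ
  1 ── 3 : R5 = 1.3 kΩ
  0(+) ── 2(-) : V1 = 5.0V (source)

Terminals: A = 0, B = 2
Nodal analysis, taking node 2 as the 0 V reference.
Source V1 fixes V_0 = 5 V.
KCL at each unknown node (sum of currents leaving = 0; resistances in Ω):
  Node 1: (V_1 - 5)/220 + (V_1 - 0)/390 + (V_1 - V_3)/1300 = 0
  Node 3: (V_3 - 5)/110 + (V_3 - 0)/3900 + (V_3 - V_1)/1300 = 0
Collecting terms (coefficients in siemens):
  0.007879·V_1 - 0.0007692·V_3 = 0.02273
  0.01012·V_3 - 0.0007692·V_1 = 0.04545
Determinant D = (0.007879)(0.01012) - (-0.0007692)(-0.0007692) = 0.00007911
V_1 = [(0.02273)(0.01012) - (-0.0007692)(0.04545)]/D = 3.348 V
V_3 = [(0.007879)(0.04545) - (0.02273)(-0.0007692)]/D = 4.748 V
The requested potential is V_3 = 4.748 V.

Final answer: V_3 = 4.748 V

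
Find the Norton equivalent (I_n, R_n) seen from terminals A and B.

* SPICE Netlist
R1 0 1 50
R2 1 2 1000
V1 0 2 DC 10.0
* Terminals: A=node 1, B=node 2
Find the Thévenin equivalent first; then I_n = V_th/R_th and R_n = R_th.
Step 1 — V_th is the open-circuit voltage V_A - V_B (nothing connected across the terminals).
Nodal analysis, taking node 2 as the 0 V reference.
Source V1 fixes V_0 = 10 V.
KCL at each unknown node (sum of currents leaving = 0; resistances in Ω):
  Node 1: (V_1 - 10)/50 + (V_1 - 0)/1000 = 0
Collecting terms: 0.021 × V_1 = 0.2  =>  V_1 = 9.524 V
V_th = V_1 - V_2 = 9.524 - 0 = 9.524 V
Step 2 — R_th: zero the source — replace V1 by a short circuit (node 2 merges into node 0) — and find the resistance seen between A (node 1) and B (node 0).
Reduce the network between node 1 (A) and node 0 (B) by series/parallel combination:
  Rp1 = R1 ‖ R2 (parallel, both between nodes 0 and 1) = 1/(1/50 + 1/1000) = 47.62 Ω
R_th = 47.62 Ω
I_n = V_th/R_th = 9.524/47.62 = 0.2 A, and R_n = R_th = 47.62 Ω

Final answer: I_n = 0.2 A, R_n = 47.62 Ω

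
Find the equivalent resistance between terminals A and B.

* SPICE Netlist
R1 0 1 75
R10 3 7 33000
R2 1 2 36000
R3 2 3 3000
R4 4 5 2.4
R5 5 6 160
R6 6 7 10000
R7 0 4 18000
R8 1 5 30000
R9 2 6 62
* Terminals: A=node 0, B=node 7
The network is not a plain series/parallel combination. Inject a 1 A test current into terminal A (node 0) and return it from terminal B (node 7); then R_eq = V_A / (1 A).
Nodal analysis, taking node 7 as the 0 V reference.
Current source I_test pushes 1 A into node 0 and draws it out of node 7.
KCL at each unknown node (sum of currents leaving = 0; resistances in Ω):
  Node 0: (V_0 - V_1)/75 + (V_0 - V_4)/18000 - 1 = 0
  Node 1: (V_1 - V_0)/75 + (V_1 - V_2)/36000 + (V_1 - V_5)/30000 = 0
  Node 2: (V_2 - V_1)/36000 + (V_2 - V_3)/3000 + (V_2 - V_6)/62 = 0
  Node 3: (V_3 - V_2)/3000 + (V_3 - 0)/33000 = 0
  Node 4: (V_4 - V_0)/18000 + (V_4 - V_5)/2.4 = 0
  Node 5: (V_5 - V_1)/30000 + (V_5 - V_4)/2.4 + (V_5 - V_6)/160 = 0
  Node 6: (V_6 - V_2)/62 + (V_6 - V_5)/160 + (V_6 - 0)/10000 = 0
Collecting terms (coefficients in siemens):
  0.01339·V_0 - 0.01333·V_1 - 0.00005556·V_4 = 1
  0.01339·V_1 - 0.01333·V_0 - 0.00002778·V_2 - 0.00003333·V_5 = 0
  0.01649·V_2 - 0.00002778·V_1 - 0.0003333·V_3 - 0.01613·V_6 = 0
  0.0003636·V_3 - 0.0003333·V_2 = 0
  0.4167·V_4 - 0.00005556·V_0 - 0.4167·V_5 = 0
  0.4229·V_5 - 0.00003333·V_1 - 0.4167·V_4 - 0.00625·V_6 = 0
  0.02248·V_6 - 0.01613·V_2 - 0.00625·V_5 = 0
Solving these 7 simultaneous equations (Gaussian elimination) gives:
  V_0 = 16510 V, V_1 = 16470 V, V_2 = 7827 V, V_3 = 7175 V
  V_4 = 7949 V, V_5 = 7947 V, V_6 = 7826 V
R_eq = V_0 / 1 A = 16510 Ω = 16.51 kΩ

Final answer: 16.51 kΩ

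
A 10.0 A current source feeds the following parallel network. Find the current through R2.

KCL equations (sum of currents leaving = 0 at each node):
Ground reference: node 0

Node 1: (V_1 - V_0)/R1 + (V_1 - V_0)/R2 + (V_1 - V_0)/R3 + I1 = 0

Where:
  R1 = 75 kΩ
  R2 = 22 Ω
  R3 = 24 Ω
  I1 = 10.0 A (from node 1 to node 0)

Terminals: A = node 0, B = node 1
All resistors sit directly between nodes 0 and 1, so they are in parallel and share one voltage V; the full source current 10 A splits among them.
1/R_par = 1/75000 + 1/22 + 1/24 = 0.08713 S  =>  R_par = 11.48 Ω
V = I × R_par = 10 × 11.48 = 114.8 V
I_R2 = V/R2 = 114.8/22 = 5.217 A

Final answer: 5.217 A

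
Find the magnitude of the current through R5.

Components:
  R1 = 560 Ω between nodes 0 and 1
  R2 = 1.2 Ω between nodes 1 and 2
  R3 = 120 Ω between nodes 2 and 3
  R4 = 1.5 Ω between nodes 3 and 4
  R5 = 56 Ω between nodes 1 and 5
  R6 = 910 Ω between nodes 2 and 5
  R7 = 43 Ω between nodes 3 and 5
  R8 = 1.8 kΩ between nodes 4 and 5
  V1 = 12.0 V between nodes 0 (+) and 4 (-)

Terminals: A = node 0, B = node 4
Nodal analysis, taking node 4 as the 0 V reference.
Source V1 fixes V_0 = 12 V.
KCL at each unknown node (sum of currents leaving = 0; resistances in Ω):
  Node 1: (V_1 - 12)/560 + (V_1 - V_2)/1.2 + (V_1 - V_5)/56 = 0
  Node 2: (V_2 - V_1)/1.2 + (V_2 - V_3)/120 + (V_2 - V_5)/910 = 0
  Node 3: (V_3 - V_2)/120 + (V_3 - 0)/1.5 + (V_3 - V_5)/43 = 0
  Node 5: (V_5 - V_1)/56 + (V_5 - V_2)/910 + (V_5 - V_3)/43 + (V_5 - 0)/1800 = 0
Collecting terms (coefficients in siemens):
  0.853·V_1 - 0.8333·V_2 - 0.01786·V_5 = 0.02143
  0.8428·V_2 - 0.8333·V_1 - 0.008333·V_3 - 0.001099·V_5 = 0
  0.6983·V_3 - 0.008333·V_2 - 0.02326·V_5 = 0
  0.04277·V_5 - 0.01786·V_1 - 0.001099·V_2 - 0.02326·V_3 = 0
Solving these 4 simultaneous equations (Gaussian elimination) gives:
  V_1 = 1.067 V, V_2 = 1.056 V, V_3 = 0.02888 V, V_5 = 0.4885 V
I_R5 = (V_1 - V_5)/R5 = (1.067 - 0.4885)/56 = 0.01034 A
|I_R5| = 0.01034 A

Final answer: |I_R5| = 0.01034 A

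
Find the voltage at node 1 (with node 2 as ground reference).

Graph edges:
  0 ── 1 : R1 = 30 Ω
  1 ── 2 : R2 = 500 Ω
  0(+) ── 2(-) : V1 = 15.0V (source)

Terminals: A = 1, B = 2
Nodal analysis, taking node 2 as the 0 V reference.
Source V1 fixes V_0 = 15 V.
KCL at each unknown node (sum of currents leaving = 0; resistances in Ω):
  Node 1: (V_1 - 15)/30 + (V_1 - 0)/500 = 0
Collecting terms: 0.03533 × V_1 = 0.5  =>  V_1 = 14.15 V
The requested potential is V_1 = 14.15 V.

Final answer: V_1 = 14.15 V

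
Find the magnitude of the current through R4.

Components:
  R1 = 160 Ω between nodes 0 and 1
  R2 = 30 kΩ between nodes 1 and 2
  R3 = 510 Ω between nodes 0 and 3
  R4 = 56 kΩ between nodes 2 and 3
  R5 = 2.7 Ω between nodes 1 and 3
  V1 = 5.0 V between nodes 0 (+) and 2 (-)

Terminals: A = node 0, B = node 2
Nodal analysis, taking node 2 as the 0 V reference.
Source V1 fixes V_0 = 5 V.
KCL at each unknown node (sum of currents leaving = 0; resistances in Ω):
  Node 1: (V_1 - 5)/160 + (V_1 - 0)/30000 + (V_1 - V_3)/2.7 = 0
  Node 3: (V_3 - 5)/510 + (V_3 - 0)/56000 + (V_3 - V_1)/2.7 = 0
Collecting terms (coefficients in siemens):
  0.3767·V_1 - 0.3704·V_3 = 0.03125
  0.3723·V_3 - 0.3704·V_1 = 0.009804
Determinant D = (0.3767)(0.3723) - (-0.3704)(-0.3704) = 0.003072
V_1 = [(0.03125)(0.3723) - (-0.3704)(0.009804)]/D = 4.969 V
V_3 = [(0.3767)(0.009804) - (0.03125)(-0.3704)]/D = 4.969 V
I_R4 = (V_2 - V_3)/R4 = (0 - 4.969)/56000 = -0.00008873 A
|I_R4| = 0.00008873 A

Final answer: |I_R4| = 8.873e-05 A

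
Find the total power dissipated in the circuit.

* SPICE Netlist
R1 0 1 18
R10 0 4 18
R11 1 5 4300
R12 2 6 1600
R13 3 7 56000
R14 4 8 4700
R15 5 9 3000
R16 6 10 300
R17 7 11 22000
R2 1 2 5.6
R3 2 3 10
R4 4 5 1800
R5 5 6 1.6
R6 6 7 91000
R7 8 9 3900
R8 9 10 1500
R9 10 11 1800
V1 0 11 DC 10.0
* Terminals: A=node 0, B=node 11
Nodal analysis, taking node 11 as the 0 V reference.
Source V1 fixes V_0 = 10 V.
KCL at each unknown node (sum of currents leaving = 0; resistances in Ω):
  Node 1: (V_1 - 10)/18 + (V_1 - V_2)/5.6 + (V_1 - V_5)/4300 = 0
  Node 2: (V_2 - V_1)/5.6 + (V_2 - V_3)/10 + (V_2 - V_6)/1600 = 0
  Node 3: (V_3 - V_2)/10 + (V_3 - V_7)/56000 = 0
  Node 4: (V_4 - V_5)/1800 + (V_4 - 10)/18 + (V_4 - V_8)/4700 = 0
  Node 5: (V_5 - V_4)/1800 + (V_5 - V_6)/1.6 + (V_5 - V_1)/4300 + (V_5 - V_9)/3000 = 0
  Node 6: (V_6 - V_5)/1.6 + (V_6 - V_7)/91000 + (V_6 - V_2)/1600 + (V_6 - V_10)/300 = 0
  Node 7: (V_7 - V_6)/91000 + (V_7 - V_3)/56000 + (V_7 - 0)/22000 = 0
  Node 8: (V_8 - V_9)/3900 + (V_8 - V_4)/4700 = 0
  Node 9: (V_9 - V_8)/3900 + (V_9 - V_10)/1500 + (V_9 - V_5)/3000 = 0
  Node 10: (V_10 - V_9)/1500 + (V_10 - 0)/1800 + (V_10 - V_6)/300 = 0
Collecting terms (coefficients in siemens):
  0.2344·V_1 - 0.1786·V_2 - 0.0002326·V_5 = 0.5556
  0.2792·V_2 - 0.1786·V_1 - 0.1·V_3 - 0.000625·V_6 = 0
  0.1·V_3 - 0.1·V_2 - 0.00001786·V_7 = 0
  0.05632·V_4 - 0.0005556·V_5 - 0.0002128·V_8 = 0.5556
  0.6261·V_5 - 0.0002326·V_1 - 0.0005556·V_4 - 0.625·V_6 - 0.0003333·V_9 = 0
  0.629·V_6 - 0.000625·V_2 - 0.625·V_5 - 0.00001099·V_7 - 0.003333·V_10 = 0
  0.0000743·V_7 - 0.00001786·V_3 - 0.00001099·V_6 = 0
  0.0004692·V_8 - 0.0002128·V_4 - 0.0002564·V_9 = 0
  0.001256·V_9 - 0.0003333·V_5 - 0.0002564·V_8 - 0.0006667·V_10 = 0
  0.004556·V_10 - 0.003333·V_6 - 0.0006667·V_9 = 0
Solving these 10 simultaneous equations (Gaussian elimination) gives:
  V_1 = 9.961 V, V_2 = 9.952 V, V_3 = 9.951 V, V_4 = 9.97 V
  V_5 = 7.564 V, V_6 = 7.561 V, V_7 = 3.51 V, V_8 = 8.475 V
  V_9 = 7.234 V, V_10 = 6.591 V
Power in each resistor, P = (ΔV)²/R:
  P_R1 = (10 - 9.961)²/18 = 0.00008449 W
  P_R2 = (9.961 - 9.952)²/5.6 = 0.0000145 W
  P_R3 = (9.952 - 9.951)²/10 = 0.0000001323 W
  P_R4 = (9.97 - 7.564)²/1800 = 0.003216 W
  P_R5 = (7.564 - 7.561)²/1.6 = 0.000005092 W
  P_R6 = (7.561 - 3.51)²/91000 = 0.0001804 W
  P_R7 = (8.475 - 7.234)²/3900 = 0.0003948 W
  P_R8 = (7.234 - 6.591)²/1500 = 0.0002752 W
  P_R9 = (6.591 - 0)²/1800 = 0.02414 W
  P_R10 = (10 - 9.97)²/18 = 0.00004929 W
  P_R11 = (9.961 - 7.564)²/4300 = 0.001336 W
  P_R12 = (9.952 - 7.561)²/1600 = 0.003572 W
  P_R13 = (9.951 - 3.51)²/56000 = 0.0007408 W
  P_R14 = (9.97 - 8.475)²/4700 = 0.0004758 W
  P_R15 = (7.564 - 7.234)²/3000 = 0.00003639 W
  P_R16 = (7.561 - 6.591)²/300 = 0.003137 W
  P_R17 = (3.51 - 0)²/22000 = 0.00056 W
P_total = P_R1 + P_R2 + P_R3 + P_R4 + P_R5 + P_R6 + P_R7 + P_R8 + P_R9 + P_R10 + P_R11 + P_R12 + P_R13 + P_R14 + P_R15 + P_R16 + P_R17 = 0.03821 W

Final answer: 0.03821 W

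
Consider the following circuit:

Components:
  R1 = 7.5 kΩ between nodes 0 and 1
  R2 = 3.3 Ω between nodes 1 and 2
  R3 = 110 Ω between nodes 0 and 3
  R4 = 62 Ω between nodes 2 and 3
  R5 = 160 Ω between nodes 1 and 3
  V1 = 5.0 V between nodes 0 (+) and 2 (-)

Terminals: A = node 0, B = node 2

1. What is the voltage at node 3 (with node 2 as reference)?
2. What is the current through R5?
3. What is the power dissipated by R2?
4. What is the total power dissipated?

Nodal analysis, taking node 2 as the 0 V reference.
Source V1 fixes V_0 = 5 V.
KCL at each unknown node (sum of currents leaving = 0; resistances in Ω):
  Node 1: (V_1 - 5)/7500 + (V_1 - 0)/3.3 + (V_1 - V_3)/160 = 0
  Node 3: (V_3 - 5)/110 + (V_3 - 0)/62 + (V_3 - V_1)/160 = 0
Collecting terms (coefficients in siemens):
  0.3094·V_1 - 0.00625·V_3 = 0.0006667
  0.03147·V_3 - 0.00625·V_1 = 0.04545
Determinant D = (0.3094)(0.03147) - (-0.00625)(-0.00625) = 0.009698
V_1 = [(0.0006667)(0.03147) - (-0.00625)(0.04545)]/D = 0.03146 V
V_3 = [(0.3094)(0.04545) - (0.0006667)(-0.00625)]/D = 1.451 V
Part 1:
  Read off the nodal solution: V_3 = 1.451 V
Part 2:
  I_R5 = (V_1 - V_3)/R5 = (0.03146 - 1.451)/160 = -0.00887 A
  Magnitude: I_R5 = 0.00887 A
Part 3:
  I_R2 = (V_1 - V_2)/R2 = (0.03146 - 0)/3.3 = 0.009532 A
  P_R2 = I_R2² × R2 = (0.009532)² × 3.3 = 0.0002999 W
Part 4:
  Power in each resistor, P = (ΔV)²/R:
    P_R1 = (5 - 0.03146)²/7500 = 0.003292 W
    P_R2 = (0.03146 - 0)²/3.3 = 0.0002999 W
    P_R3 = (5 - 1.451)²/110 = 0.1145 W
    P_R4 = (0 - 1.451)²/62 = 0.03394 W
    P_R5 = (0.03146 - 1.451)²/160 = 0.01259 W
  P_total = P_R1 + P_R2 + P_R3 + P_R4 + P_R5 = 0.1646 W

Final answers:
1. V_3 = 1.451 V
2. I_R5 = 0.00887 A
3. P_R2 = 0.0002999 W
4. P_total = 0.1646 W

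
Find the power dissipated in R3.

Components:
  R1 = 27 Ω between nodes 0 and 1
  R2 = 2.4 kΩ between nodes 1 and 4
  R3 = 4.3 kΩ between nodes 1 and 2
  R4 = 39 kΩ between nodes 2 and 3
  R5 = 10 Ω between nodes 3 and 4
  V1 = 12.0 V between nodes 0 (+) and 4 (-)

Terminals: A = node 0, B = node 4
Nodal analysis, taking node 4 as the 0 V reference.
Source V1 fixes V_0 = 12 V.
KCL at each unknown node (sum of currents leaving = 0; resistances in Ω):
  Node 1: (V_1 - 12)/27 + (V_1 - 0)/2400 + (V_1 - V_2)/4300 = 0
  Node 2: (V_2 - V_1)/4300 + (V_2 - V_3)/39000 = 0
  Node 3: (V_3 - V_2)/39000 + (V_3 - 0)/10 = 0
Collecting terms (coefficients in siemens):
  0.03769·V_1 - 0.0002326·V_2 = 0.4444
  0.0002582·V_2 - 0.0002326·V_1 - 0.00002564·V_3 = 0
  0.1·V_3 - 0.00002564·V_2 = 0
Solving these 3 simultaneous equations (Gaussian elimination) gives:
  V_1 = 11.86 V, V_2 = 10.68 V, V_3 = 0.002738 V
I_R3 = (V_1 - V_2)/R3 = (11.86 - 10.68)/4300 = 0.0002738 A
P_R3 = I_R3² × R3 = (0.0002738)² × 4300 = 0.0003224 W

Final answer: 0.0003224 W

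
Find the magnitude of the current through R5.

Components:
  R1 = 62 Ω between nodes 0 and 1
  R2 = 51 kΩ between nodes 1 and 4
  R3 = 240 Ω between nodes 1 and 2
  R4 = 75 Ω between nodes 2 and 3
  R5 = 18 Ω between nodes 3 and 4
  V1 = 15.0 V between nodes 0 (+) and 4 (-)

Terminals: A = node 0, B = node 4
Nodal analysis, taking node 4 as the 0 V reference.
Source V1 fixes V_0 = 15 V.
KCL at each unknown node (sum of currents leaving = 0; resistances in Ω):
  Node 1: (V_1 - 15)/62 + (V_1 - 0)/51000 + (V_1 - V_2)/240 = 0
  Node 2: (V_2 - V_1)/240 + (V_2 - V_3)/75 = 0
  Node 3: (V_3 - V_2)/75 + (V_3 - 0)/18 = 0
Collecting terms (coefficients in siemens):
  0.02032·V_1 - 0.004167·V_2 = 0.2419
  0.0175·V_2 - 0.004167·V_1 - 0.01333·V_3 = 0
  0.06889·V_3 - 0.01333·V_2 = 0
Solving these 3 simultaneous equations (Gaussian elimination) gives:
  V_1 = 12.63 V, V_2 = 3.528 V, V_3 = 0.6828 V
I_R5 = (V_3 - V_4)/R5 = (0.6828 - 0)/18 = 0.03794 A
|I_R5| = 0.03794 A

Final answer: |I_R5| = 0.03794 A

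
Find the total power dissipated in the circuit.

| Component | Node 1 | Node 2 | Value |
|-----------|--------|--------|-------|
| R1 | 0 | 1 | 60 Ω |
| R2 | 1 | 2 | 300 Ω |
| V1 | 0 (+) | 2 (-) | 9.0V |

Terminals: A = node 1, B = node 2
Nodal analysis, taking node 2 as the 0 V reference.
Source V1 fixes V_0 = 9 V.
KCL at each unknown node (sum of currents leaving = 0; resistances in Ω):
  Node 1: (V_1 - 9)/60 + (V_1 - 0)/300 = 0
Collecting terms: 0.02 × V_1 = 0.15  =>  V_1 = 7.5 V
Power in each resistor, P = (ΔV)²/R:
  P_R1 = (9 - 7.5)²/60 = 0.0375 W
  P_R2 = (7.5 - 0)²/300 = 0.1875 W
P_total = P_R1 + P_R2 = 0.225 W

Final answer: 0.225 W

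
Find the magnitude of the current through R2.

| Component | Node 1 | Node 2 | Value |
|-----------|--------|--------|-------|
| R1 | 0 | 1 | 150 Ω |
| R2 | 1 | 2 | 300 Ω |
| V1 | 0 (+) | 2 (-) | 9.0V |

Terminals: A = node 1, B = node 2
Nodal analysis, taking node 2 as the 0 V reference.
Source V1 fixes V_0 = 9 V.
KCL at each unknown node (sum of currents leaving = 0; resistances in Ω):
  Node 1: (V_1 - 9)/150 + (V_1 - 0)/300 = 0
Collecting terms: 0.01 × V_1 = 0.06  =>  V_1 = 6 V
I_R2 = (V_1 - V_2)/R2 = (6 - 0)/300 = 0.02 A
|I_R2| = 0.02 A

Final answer: |I_R2| = 0.02 A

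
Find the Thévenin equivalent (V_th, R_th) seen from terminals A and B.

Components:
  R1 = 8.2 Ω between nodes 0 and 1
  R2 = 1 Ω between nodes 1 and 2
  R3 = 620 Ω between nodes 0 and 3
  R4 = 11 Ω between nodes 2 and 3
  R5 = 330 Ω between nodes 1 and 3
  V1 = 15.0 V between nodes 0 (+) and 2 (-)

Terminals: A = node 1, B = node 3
Step 1 — V_th is the open-circuit voltage V_A - V_B (nothing connected across the terminals).
Nodal analysis, taking node 2 as the 0 V reference.
Source V1 fixes V_0 = 15 V.
KCL at each unknown node (sum of currents leaving = 0; resistances in Ω):
  Node 1: (V_1 - 15)/8.2 + (V_1 - 0)/1 + (V_1 - V_3)/330 = 0
  Node 3: (V_3 - 15)/620 + (V_3 - 0)/11 + (V_3 - V_1)/330 = 0
Collecting terms (coefficients in siemens):
  1.125·V_1 - 0.00303·V_3 = 1.829
  0.09555·V_3 - 0.00303·V_1 = 0.02419
Determinant D = (1.125)(0.09555) - (-0.00303)(-0.00303) = 0.1075
V_1 = [(1.829)(0.09555) - (-0.00303)(0.02419)]/D = 1.627 V
V_3 = [(1.125)(0.02419) - (1.829)(-0.00303)]/D = 0.3048 V
V_th = V_1 - V_3 = 1.627 - 0.3048 = 1.322 V
Step 2 — R_th: zero the source — replace V1 by a short circuit (node 2 merges into node 0) — and find the resistance seen between A (node 1) and B (node 3).
Reduce the network between node 1 (A) and node 3 (B) by series/parallel combination:
  Rp1 = R1 ‖ R2 (parallel, both between nodes 0 and 1) = 1/(1/8.2 + 1/1) = 0.8913 Ω
  Rp2 = R3 ‖ R4 (parallel, both between nodes 0 and 3) = 1/(1/620 + 1/11) = 10.81 Ω
  Rs1 = Rp1 + Rp2 (series, joined only at node 0) = 0.8913 + 10.81 = 11.7 Ω
  Rp3 = R5 ‖ Rs1 (parallel, both between nodes 1 and 3) = 1/(1/330 + 1/11.7) = 11.3 Ω
R_th = 11.3 Ω

Final answer: V_th = 1.322 V, R_th = 11.3 Ω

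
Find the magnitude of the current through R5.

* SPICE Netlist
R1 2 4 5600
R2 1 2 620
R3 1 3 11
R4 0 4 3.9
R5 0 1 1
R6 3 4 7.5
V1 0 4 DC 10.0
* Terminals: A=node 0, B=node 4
Nodal analysis, taking node 4 as the 0 V reference.
Source V1 fixes V_0 = 10 V.
KCL at each unknown node (sum of currents leaving = 0; resistances in Ω):
  Node 1: (V_1 - V_2)/620 + (V_1 - V_3)/11 + (V_1 - 10)/1 = 0
  Node 2: (V_2 - 0)/5600 + (V_2 - V_1)/620 = 0
  Node 3: (V_3 - V_1)/11 + (V_3 - 0)/7.5 = 0
Collecting terms (coefficients in siemens):
  1.093·V_1 - 0.001613·V_2 - 0.09091·V_3 = 10
  0.001791·V_2 - 0.001613·V_1 = 0
  0.2242·V_3 - 0.09091·V_1 = 0
Solving these 3 simultaneous equations (Gaussian elimination) gives:
  V_1 = 9.486 V, V_2 = 8.54 V, V_3 = 3.846 V
I_R5 = (V_0 - V_1)/R5 = (10 - 9.486)/1 = 0.5143 A
|I_R5| = 0.5143 A

Final answer: |I_R5| = 0.5143 A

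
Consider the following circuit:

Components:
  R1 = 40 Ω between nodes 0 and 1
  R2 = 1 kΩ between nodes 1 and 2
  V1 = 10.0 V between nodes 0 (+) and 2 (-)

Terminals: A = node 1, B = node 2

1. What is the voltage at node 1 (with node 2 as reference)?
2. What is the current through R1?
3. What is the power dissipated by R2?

Nodal analysis, taking node 2 as the 0 V reference.
Source V1 fixes V_0 = 10 V.
KCL at each unknown node (sum of currents leaving = 0; resistances in Ω):
  Node 1: (V_1 - 10)/40 + (V_1 - 0)/1000 = 0
Collecting terms: 0.026 × V_1 = 0.25  =>  V_1 = 9.615 V
Part 1:
  Read off the nodal solution: V_1 = 9.615 V
Part 2:
  I_R1 = (V_0 - V_1)/R1 = (10 - 9.615)/40 = 0.009615 A
  Magnitude: I_R1 = 0.009615 A
Part 3:
  I_R2 = (V_1 - V_2)/R2 = (9.615 - 0)/1000 = 0.009615 A
  P_R2 = I_R2² × R2 = (0.009615)² × 1000 = 0.09246 W

Final answers:
1. V_1 = 9.615 V
2. I_R1 = 0.009615 A
3. P_R2 = 0.09246 W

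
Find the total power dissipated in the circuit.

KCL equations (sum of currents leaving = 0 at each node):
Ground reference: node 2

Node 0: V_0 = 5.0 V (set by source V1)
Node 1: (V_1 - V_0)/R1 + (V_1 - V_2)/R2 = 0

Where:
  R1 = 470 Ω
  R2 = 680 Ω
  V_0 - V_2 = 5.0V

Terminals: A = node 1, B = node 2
Nodal analysis, taking node 2 as the 0 V reference.
Source V1 fixes V_0 = 5 V.
KCL at each unknown node (sum of currents leaving = 0; resistances in Ω):
  Node 1: (V_1 - 5)/470 + (V_1 - 0)/680 = 0
Collecting terms: 0.003598 × V_1 = 0.01064  =>  V_1 = 2.957 V
Power in each resistor, P = (ΔV)²/R:
  P_R1 = (5 - 2.957)²/470 = 0.008885 W
  P_R2 = (2.957 - 0)²/680 = 0.01285 W
P_total = P_R1 + P_R2 = 0.02174 W

Final answer: 0.02174 W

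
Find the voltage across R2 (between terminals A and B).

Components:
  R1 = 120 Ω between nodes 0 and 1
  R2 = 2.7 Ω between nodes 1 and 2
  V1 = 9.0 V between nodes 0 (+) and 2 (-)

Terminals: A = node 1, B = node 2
R1 and R2 are in series across V1 (node 0 → node 1 → node 2), and the output A–B is taken across R2, so this is a voltage divider.
Series current: I = V1/(R1 + R2) = 9/(120 + 2.7) = 9/122.7 = 0.07335 A
V_R2 = I × R2 = V1 × R2/(R1 + R2) = 9 × 2.7/122.7 = 0.198 V

Final answer: 0.198 V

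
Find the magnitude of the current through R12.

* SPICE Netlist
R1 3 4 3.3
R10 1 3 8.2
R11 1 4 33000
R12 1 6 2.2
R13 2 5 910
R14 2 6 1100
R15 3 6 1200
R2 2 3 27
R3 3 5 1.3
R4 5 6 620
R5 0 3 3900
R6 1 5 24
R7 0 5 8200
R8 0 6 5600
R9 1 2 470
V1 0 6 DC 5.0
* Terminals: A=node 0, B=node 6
Nodal analysis, taking node 6 as the 0 V reference.
Source V1 fixes V_0 = 5 V.
KCL at each unknown node (sum of currents leaving = 0; resistances in Ω):
  Node 1: (V_1 - V_5)/24 + (V_1 - V_2)/470 + (V_1 - V_3)/8.2 + (V_1 - V_4)/33000 + (V_1 - 0)/2.2 = 0
  Node 2: (V_2 - V_3)/27 + (V_2 - V_1)/470 + (V_2 - V_5)/910 + (V_2 - 0)/1100 = 0
  Node 3: (V_3 - V_4)/3.3 + (V_3 - V_2)/27 + (V_3 - V_5)/1.3 + (V_3 - 5)/3900 + (V_3 - V_1)/8.2 + (V_3 - 0)/1200 = 0
  Node 4: (V_4 - V_3)/3.3 + (V_4 - V_1)/33000 = 0
  Node 5: (V_5 - V_3)/1.3 + (V_5 - 0)/620 + (V_5 - V_1)/24 + (V_5 - 5)/8200 + (V_5 - V_2)/910 = 0
Collecting terms (coefficients in siemens):
  0.6203·V_1 - 0.002128·V_2 - 0.122·V_3 - 0.0000303·V_4 - 0.04167·V_5 = 0
  0.04117·V_2 - 0.002128·V_1 - 0.03704·V_3 - 0.001099·V_5 = 0
  1.232·V_3 - 0.122·V_1 - 0.03704·V_2 - 0.303·V_4 - 0.7692·V_5 = 0.001282
  0.3031·V_4 - 0.0000303·V_1 - 0.303·V_3 = 0
  0.8137·V_5 - 0.04167·V_1 - 0.001099·V_2 - 0.7692·V_3 = 0.0006098
Solving these 5 simultaneous equations (Gaussian elimination) gives:
  V_1 = 0.004039 V, V_2 = 0.01419 V, V_3 = 0.01509 V, V_4 = 0.01509 V
  V_5 = 0.01524 V
I_R12 = (V_1 - V_6)/R12 = (0.004039 - 0)/2.2 = 0.001836 A
|I_R12| = 0.001836 A

Final answer: |I_R12| = 0.001836 A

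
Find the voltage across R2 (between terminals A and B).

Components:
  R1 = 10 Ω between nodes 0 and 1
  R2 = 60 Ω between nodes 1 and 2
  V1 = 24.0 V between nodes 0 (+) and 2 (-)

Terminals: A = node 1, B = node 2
R1 and R2 are in series across V1 (node 0 → node 1 → node 2), and the output A–B is taken across R2, so this is a voltage divider.
Series current: I = V1/(R1 + R2) = 24/(10 + 60) = 24/70 = 0.3429 A
V_R2 = I × R2 = V1 × R2/(R1 + R2) = 24 × 60/70 = 20.57 V

Final answer: 20.57 V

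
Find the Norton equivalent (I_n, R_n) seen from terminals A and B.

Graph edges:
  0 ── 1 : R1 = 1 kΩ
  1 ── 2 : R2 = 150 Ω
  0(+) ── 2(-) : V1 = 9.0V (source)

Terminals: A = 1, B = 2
Find the Thévenin equivalent first; then I_n = V_th/R_th and R_n = R_th.
Step 1 — V_th is the open-circuit voltage V_A - V_B (nothing connected across the terminals).
Nodal analysis, taking node 2 as the 0 V reference.
Source V1 fixes V_0 = 9 V.
KCL at each unknown node (sum of currents leaving = 0; resistances in Ω):
  Node 1: (V_1 - 9)/1000 + (V_1 - 0)/150 = 0
Collecting terms: 0.007667 × V_1 = 0.009  =>  V_1 = 1.174 V
V_th = V_1 - V_2 = 1.174 - 0 = 1.174 V
Step 2 — R_th: zero the source — replace V1 by a short circuit (node 2 merges into node 0) — and find the resistance seen between A (node 1) and B (node 0).
Reduce the network between node 1 (A) and node 0 (B) by series/parallel combination:
  Rp1 = R1 ‖ R2 (parallel, both between nodes 0 and 1) = 1/(1/1000 + 1/150) = 130.4 Ω
R_th = 130.4 Ω
I_n = V_th/R_th = 1.174/130.4 = 0.009 A, and R_n = R_th = 130.4 Ω

Final answer: I_n = 0.009 A, R_n = 130.4 Ω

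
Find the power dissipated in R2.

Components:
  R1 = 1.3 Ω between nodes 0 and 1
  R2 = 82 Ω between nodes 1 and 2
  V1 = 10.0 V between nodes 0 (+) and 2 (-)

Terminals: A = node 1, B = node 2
Nodal analysis, taking node 2 as the 0 V reference.
Source V1 fixes V_0 = 10 V.
KCL at each unknown node (sum of currents leaving = 0; resistances in Ω):
  Node 1: (V_1 - 10)/1.3 + (V_1 - 0)/82 = 0
Collecting terms: 0.7814 × V_1 = 7.692  =>  V_1 = 9.844 V
I_R2 = (V_1 - V_2)/R2 = (9.844 - 0)/82 = 0.12 A
P_R2 = I_R2² × R2 = (0.12)² × 82 = 1.182 W

Final answer: 1.182 W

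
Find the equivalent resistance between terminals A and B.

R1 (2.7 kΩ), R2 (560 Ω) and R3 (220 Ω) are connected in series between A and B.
Reduce the network between node 0 (A) and node 3 (B) by series/parallel combination:
  Rs1 = R1 + R2 (series, joined only at node 1) = 2700 + 560 = 3260 Ω
  Rs2 = R3 + Rs1 (series, joined only at node 2) = 220 + 3260 = 3480 Ω
R_eq = 3.48 kΩ

Final answer: 3.48 kΩ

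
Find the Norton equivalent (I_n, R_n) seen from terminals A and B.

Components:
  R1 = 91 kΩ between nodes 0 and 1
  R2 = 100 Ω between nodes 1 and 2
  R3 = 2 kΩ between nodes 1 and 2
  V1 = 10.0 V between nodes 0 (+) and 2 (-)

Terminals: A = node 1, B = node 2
Find the Thévenin equivalent first; then I_n = V_th/R_th and R_n = R_th.
Step 1 — V_th is the open-circuit voltage V_A - V_B (nothing connected across the terminals).
Nodal analysis, taking node 2 as the 0 V reference.
Source V1 fixes V_0 = 10 V.
KCL at each unknown node (sum of currents leaving = 0; resistances in Ω):
  Node 1: (V_1 - 10)/91000 + (V_1 - 0)/100 + (V_1 - 0)/2000 = 0
Collecting terms: 0.01051 × V_1 = 0.0001099  =>  V_1 = 0.01045 V
V_th = V_1 - V_2 = 0.01045 - 0 = 0.01045 V
Step 2 — R_th: zero the source — replace V1 by a short circuit (node 2 merges into node 0) — and find the resistance seen between A (node 1) and B (node 0).
Reduce the network between node 1 (A) and node 0 (B) by series/parallel combination:
  Rp1 = R1 ‖ R2 ‖ R3 (parallel, all between nodes 0 and 1) = 1/(1/91000 + 1/100 + 1/2000) = 95.14 Ω
R_th = 95.14 Ω
I_n = V_th/R_th = 0.01045/95.14 = 0.0001099 A, and R_n = R_th = 95.14 Ω

Final answer: I_n = 0.0001099 A, R_n = 95.14 Ω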